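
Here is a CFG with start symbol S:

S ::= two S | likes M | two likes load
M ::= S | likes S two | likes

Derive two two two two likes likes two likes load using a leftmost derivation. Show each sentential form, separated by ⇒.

S ⇒ two S   [S ::= two S]
two S ⇒ two two S   [S ::= two S]
two two S ⇒ two two two S   [S ::= two S]
two two two S ⇒ two two two two S   [S ::= two S]
two two two two S ⇒ two two two two likes M   [S ::= likes M]
two two two two likes M ⇒ two two two two likes S   [M ::= S]
two two two two likes S ⇒ two two two two likes likes M   [S ::= likes M]
two two two two likes likes M ⇒ two two two two likes likes S   [M ::= S]
two two two two likes likes S ⇒ two two two two likes likes two likes load   [S ::= two likes load]

S ⇒ two S ⇒ two two S ⇒ two two two S ⇒ two two two two S ⇒ two two two two likes M ⇒ two two two two likes S ⇒ two two two two likes likes M ⇒ two two two two likes likes S ⇒ two two two two likes likes two likes load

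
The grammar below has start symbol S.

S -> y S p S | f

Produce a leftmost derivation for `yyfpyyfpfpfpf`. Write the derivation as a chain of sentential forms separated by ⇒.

S ⇒ ySpS ⇒ yySpSpS ⇒ yyfpSpS ⇒ yyfpySpSpS ⇒ yyfpyySpSpSpS ⇒ yyfpyyfpSpSpS ⇒ yyfpyyfpfpSpS ⇒ yyfpyyfpfpfpS ⇒ yyfpyyfpfpfpf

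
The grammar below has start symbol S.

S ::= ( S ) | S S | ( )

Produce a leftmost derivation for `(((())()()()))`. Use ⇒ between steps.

S ⇒ (S)   [S ::= ( S )]
(S) ⇒ ((S))   [S ::= ( S )]
((S)) ⇒ ((SS))   [S ::= S S]
((SS)) ⇒ ((SSS))   [S ::= S S]
((SSS)) ⇒ ((SSSS))   [S ::= S S]
((SSSS)) ⇒ (((S)SSS))   [S ::= ( S )]
(((S)SSS)) ⇒ (((())SSS))   [S ::= ( )]
(((())SSS)) ⇒ (((())()SS))   [S ::= ( )]
(((())()SS)) ⇒ (((())()()S))   [S ::= ( )]
(((())()()S)) ⇒ (((())()()()))   [S ::= ( )]

S ⇒ (S) ⇒ ((S)) ⇒ ((SS)) ⇒ ((SSS)) ⇒ ((SSSS)) ⇒ (((S)SSS)) ⇒ (((())SSS)) ⇒ (((())()SS)) ⇒ (((())()()S)) ⇒ (((())()()()))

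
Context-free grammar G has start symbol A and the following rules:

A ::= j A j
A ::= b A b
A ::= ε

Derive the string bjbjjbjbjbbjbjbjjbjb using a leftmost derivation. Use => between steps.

A => bAb => bjAjb => bjbAbjb => bjbjAjbjb => bjbjjAjjbjb => bjbjjbAbjjbjb => bjbjjbjAjbjjbjb => bjbjjbjbAbjbjjbjb => bjbjjbjbjAjbjbjjbjb => bjbjjbjbjbAbjbjbjjbjb => bjbjjbjbjbbjbjbjjbjb

A => bAb   [A ::= b A b]
bAb => bjAjb   [A ::= j A j]
bjAjb => bjbAbjb   [A ::= b A b]
bjbAbjb => bjbjAjbjb   [A ::= j A j]
bjbjAjbjb => bjbjjAjjbjb   [A ::= j A j]
bjbjjAjjbjb => bjbjjbAbjjbjb   [A ::= b A b]
bjbjjbAbjjbjb => bjbjjbjAjbjjbjb   [A ::= j A j]
bjbjjbjAjbjjbjb => bjbjjbjbAbjbjjbjb   [A ::= b A b]
bjbjjbjbAbjbjjbjb => bjbjjbjbjAjbjbjjbjb   [A ::= j A j]
bjbjjbjbjAjbjbjjbjb => bjbjjbjbjbAbjbjbjjbjb   [A ::= b A b]
bjbjjbjbjbAbjbjbjjbjb => bjbjjbjbjbbjbjbjjbjb   [A ::= ε]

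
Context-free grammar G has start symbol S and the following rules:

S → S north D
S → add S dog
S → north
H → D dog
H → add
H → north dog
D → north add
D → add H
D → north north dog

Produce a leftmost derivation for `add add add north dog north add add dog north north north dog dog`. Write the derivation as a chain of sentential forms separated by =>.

S => add S dog   [S → add S dog]
add S dog => add S north D dog   [S → S north D]
add S north D dog => add add S dog north D dog   [S → add S dog]
add add S dog north D dog => add add S north D dog north D dog   [S → S north D]
add add S north D dog north D dog => add add add S dog north D dog north D dog   [S → add S dog]
add add add S dog north D dog north D dog => add add add north dog north D dog north D dog   [S → north]
add add add north dog north D dog north D dog => add add add north dog north add H dog north D dog   [D → add H]
add add add north dog north add H dog north D dog => add add add north dog north add add dog north D dog   [H → add]
add add add north dog north add add dog north D dog => add add add north dog north add add dog north north north dog dog   [D → north north dog]

S => add S dog => add S north D dog => add add S dog north D dog => add add S north D dog north D dog => add add add S dog north D dog north D dog => add add add north dog north D dog north D dog => add add add north dog north add H dog north D dog => add add add north dog north add add dog north D dog => add add add north dog north add add dog north north north dog dog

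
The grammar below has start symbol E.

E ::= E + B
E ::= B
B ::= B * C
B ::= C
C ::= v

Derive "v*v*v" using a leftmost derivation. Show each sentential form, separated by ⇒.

E ⇒ B   [E ::= B]
B ⇒ B*C   [B ::= B * C]
B*C ⇒ B*C*C   [B ::= B * C]
B*C*C ⇒ C*C*C   [B ::= C]
C*C*C ⇒ v*C*C   [C ::= v]
v*C*C ⇒ v*v*C   [C ::= v]
v*v*C ⇒ v*v*v   [C ::= v]

E ⇒ B ⇒ B*C ⇒ B*C*C ⇒ C*C*C ⇒ v*C*C ⇒ v*v*C ⇒ v*v*v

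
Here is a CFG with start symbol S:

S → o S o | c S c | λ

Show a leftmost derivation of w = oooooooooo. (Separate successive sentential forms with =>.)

S => oSo => ooSoo => oooSooo => ooooSoooo => oooooSooooo => oooooooooo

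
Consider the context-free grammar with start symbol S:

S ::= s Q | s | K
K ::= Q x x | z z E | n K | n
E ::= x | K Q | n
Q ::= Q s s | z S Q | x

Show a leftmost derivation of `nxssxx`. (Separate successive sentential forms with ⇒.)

S ⇒ K ⇒ nK ⇒ nQxx ⇒ nQssxx ⇒ nxssxx

S ⇒ K   [S ::= K]
K ⇒ nK   [K ::= n K]
nK ⇒ nQxx   [K ::= Q x x]
nQxx ⇒ nQssxx   [Q ::= Q s s]
nQssxx ⇒ nxssxx   [Q ::= x]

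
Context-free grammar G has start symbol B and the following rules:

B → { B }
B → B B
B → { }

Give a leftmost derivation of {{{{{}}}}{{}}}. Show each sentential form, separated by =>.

B => {B}   [B → { B }]
{B} => {BB}   [B → B B]
{BB} => {{B}B}   [B → { B }]
{{B}B} => {{{B}}B}   [B → { B }]
{{{B}}B} => {{{{B}}}B}   [B → { B }]
{{{{B}}}B} => {{{{{}}}}B}   [B → { }]
{{{{{}}}}B} => {{{{{}}}}{B}}   [B → { B }]
{{{{{}}}}{B}} => {{{{{}}}}{{}}}   [B → { }]

B=>{B}=>{BB}=>{{B}B}=>{{{B}}B}=>{{{{B}}}B}=>{{{{{}}}}B}=>{{{{{}}}}{B}}=>{{{{{}}}}{{}}}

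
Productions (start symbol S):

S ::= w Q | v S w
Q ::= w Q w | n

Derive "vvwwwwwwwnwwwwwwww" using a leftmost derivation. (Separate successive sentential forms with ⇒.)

S⇒vSw⇒vvSww⇒vvwQww⇒vvwwQwww⇒vvwwwQwwww⇒vvwwwwQwwwww⇒vvwwwwwQwwwwww⇒vvwwwwwwQwwwwwww⇒vvwwwwwwwQwwwwwwww⇒vvwwwwwwwnwwwwwwww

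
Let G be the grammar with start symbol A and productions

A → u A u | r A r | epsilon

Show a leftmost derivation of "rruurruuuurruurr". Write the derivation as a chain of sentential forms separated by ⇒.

A ⇒ rAr   [A → r A r]
rAr ⇒ rrArr   [A → r A r]
rrArr ⇒ rruAurr   [A → u A u]
rruAurr ⇒ rruuAuurr   [A → u A u]
rruuAuurr ⇒ rruurAruurr   [A → r A r]
rruurAruurr ⇒ rruurrArruurr   [A → r A r]
rruurrArruurr ⇒ rruurruAurruurr   [A → u A u]
rruurruAurruurr ⇒ rruurruuAuurruurr   [A → u A u]
rruurruuAuurruurr ⇒ rruurruuuurruurr   [A → epsilon]

A ⇒ rAr ⇒ rrArr ⇒ rruAurr ⇒ rruuAuurr ⇒ rruurAruurr ⇒ rruurrArruurr ⇒ rruurruAurruurr ⇒ rruurruuAuurruurr ⇒ rruurruuuurruurr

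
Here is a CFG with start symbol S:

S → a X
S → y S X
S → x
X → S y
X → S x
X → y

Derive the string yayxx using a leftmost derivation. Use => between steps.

S => ySX   [S → y S X]
ySX => yaXX   [S → a X]
yaXX => yayX   [X → y]
yayX => yaySx   [X → S x]
yaySx => yayxx   [S → x]

S => ySX => yaXX => yayX => yaySx => yayxx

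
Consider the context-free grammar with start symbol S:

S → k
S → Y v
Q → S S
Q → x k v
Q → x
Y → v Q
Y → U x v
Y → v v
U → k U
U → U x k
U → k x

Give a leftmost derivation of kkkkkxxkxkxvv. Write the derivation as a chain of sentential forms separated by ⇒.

S ⇒ Yv   [S → Y v]
Yv ⇒ Uxvv   [Y → U x v]
Uxvv ⇒ kUxvv   [U → k U]
kUxvv ⇒ kkUxvv   [U → k U]
kkUxvv ⇒ kkUxkxvv   [U → U x k]
kkUxkxvv ⇒ kkkUxkxvv   [U → k U]
kkkUxkxvv ⇒ kkkkUxkxvv   [U → k U]
kkkkUxkxvv ⇒ kkkkUxkxkxvv   [U → U x k]
kkkkUxkxkxvv ⇒ kkkkkxxkxkxvv   [U → k x]

S ⇒ Yv ⇒ Uxvv ⇒ kUxvv ⇒ kkUxvv ⇒ kkUxkxvv ⇒ kkkUxkxvv ⇒ kkkkUxkxvv ⇒ kkkkUxkxkxvv ⇒ kkkkkxxkxkxvv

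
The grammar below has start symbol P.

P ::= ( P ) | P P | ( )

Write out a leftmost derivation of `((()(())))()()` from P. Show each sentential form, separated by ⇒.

P⇒PP⇒PPP⇒(P)PP⇒((P))PP⇒((PP))PP⇒((()P))PP⇒((()(P)))PP⇒((()(())))PP⇒((()(())))()P⇒((()(())))()()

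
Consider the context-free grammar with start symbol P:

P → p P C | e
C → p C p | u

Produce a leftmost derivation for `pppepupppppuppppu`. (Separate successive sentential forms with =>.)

P => pPC => ppPCC => pppPCCC => pppeCCC => pppepCpCC => pppepupCC => pppepuppCpC => pppepupppCppC => pppepuppppCpppC => pppepupppppCppppC => pppepupppppuppppC => pppepupppppuppppu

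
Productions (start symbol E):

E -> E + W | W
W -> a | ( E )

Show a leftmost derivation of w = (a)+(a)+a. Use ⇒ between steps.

E ⇒ E+W   [E -> E + W]
E+W ⇒ E+W+W   [E -> E + W]
E+W+W ⇒ W+W+W   [E -> W]
W+W+W ⇒ (E)+W+W   [W -> ( E )]
(E)+W+W ⇒ (W)+W+W   [E -> W]
(W)+W+W ⇒ (a)+W+W   [W -> a]
(a)+W+W ⇒ (a)+(E)+W   [W -> ( E )]
(a)+(E)+W ⇒ (a)+(W)+W   [E -> W]
(a)+(W)+W ⇒ (a)+(a)+W   [W -> a]
(a)+(a)+W ⇒ (a)+(a)+a   [W -> a]

E⇒E+W⇒E+W+W⇒W+W+W⇒(E)+W+W⇒(W)+W+W⇒(a)+W+W⇒(a)+(E)+W⇒(a)+(W)+W⇒(a)+(a)+W⇒(a)+(a)+a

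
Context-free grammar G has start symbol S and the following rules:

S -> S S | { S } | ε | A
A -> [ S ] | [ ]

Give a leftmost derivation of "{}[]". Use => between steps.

S=>SS=>{S}S=>{}S=>{}A=>{}[S]=>{}[]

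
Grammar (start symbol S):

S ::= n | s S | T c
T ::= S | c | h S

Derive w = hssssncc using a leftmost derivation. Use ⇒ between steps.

S ⇒ Tc ⇒ Sc ⇒ Tcc ⇒ hScc ⇒ hsScc ⇒ hssScc ⇒ hsssScc ⇒ hssssScc ⇒ hssssncc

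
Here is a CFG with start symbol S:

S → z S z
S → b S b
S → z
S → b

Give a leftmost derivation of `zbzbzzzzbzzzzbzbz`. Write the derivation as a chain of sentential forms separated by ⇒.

S ⇒ zSz ⇒ zbSbz ⇒ zbzSzbz ⇒ zbzbSbzbz ⇒ zbzbzSzbzbz ⇒ zbzbzzSzzbzbz ⇒ zbzbzzzSzzzbzbz ⇒ zbzbzzzzSzzzzbzbz ⇒ zbzbzzzzbzzzzbzbz

S ⇒ zSz   [S → z S z]
zSz ⇒ zbSbz   [S → b S b]
zbSbz ⇒ zbzSzbz   [S → z S z]
zbzSzbz ⇒ zbzbSbzbz   [S → b S b]
zbzbSbzbz ⇒ zbzbzSzbzbz   [S → z S z]
zbzbzSzbzbz ⇒ zbzbzzSzzbzbz   [S → z S z]
zbzbzzSzzbzbz ⇒ zbzbzzzSzzzbzbz   [S → z S z]
zbzbzzzSzzzbzbz ⇒ zbzbzzzzSzzzzbzbz   [S → z S z]
zbzbzzzzSzzzzbzbz ⇒ zbzbzzzzbzzzzbzbz   [S → b]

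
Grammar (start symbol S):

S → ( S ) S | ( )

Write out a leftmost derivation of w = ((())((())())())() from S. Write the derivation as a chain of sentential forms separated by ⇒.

S ⇒ (S)S   [S → ( S ) S]
(S)S ⇒ ((S)S)S   [S → ( S ) S]
((S)S)S ⇒ ((())S)S   [S → ( )]
((())S)S ⇒ ((())(S)S)S   [S → ( S ) S]
((())(S)S)S ⇒ ((())((S)S)S)S   [S → ( S ) S]
((())((S)S)S)S ⇒ ((())((())S)S)S   [S → ( )]
((())((())S)S)S ⇒ ((())((())())S)S   [S → ( )]
((())((())())S)S ⇒ ((())((())())())S   [S → ( )]
((())((())())())S ⇒ ((())((())())())()   [S → ( )]

S⇒(S)S⇒((S)S)S⇒((())S)S⇒((())(S)S)S⇒((())((S)S)S)S⇒((())((())S)S)S⇒((())((())())S)S⇒((())((())())())S⇒((())((())())())()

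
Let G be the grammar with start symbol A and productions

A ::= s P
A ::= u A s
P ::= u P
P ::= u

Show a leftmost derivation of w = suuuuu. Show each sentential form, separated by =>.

A => sP   [A ::= s P]
sP => suP   [P ::= u P]
suP => suuP   [P ::= u P]
suuP => suuuP   [P ::= u P]
suuuP => suuuuP   [P ::= u P]
suuuuP => suuuuu   [P ::= u]

A => sP => suP => suuP => suuuP => suuuuP => suuuuu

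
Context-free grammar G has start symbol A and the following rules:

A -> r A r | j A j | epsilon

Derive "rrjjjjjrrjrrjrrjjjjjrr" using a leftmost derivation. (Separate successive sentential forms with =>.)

A => rAr   [A -> r A r]
rAr => rrArr   [A -> r A r]
rrArr => rrjAjrr   [A -> j A j]
rrjAjrr => rrjjAjjrr   [A -> j A j]
rrjjAjjrr => rrjjjAjjjrr   [A -> j A j]
rrjjjAjjjrr => rrjjjjAjjjjrr   [A -> j A j]
rrjjjjAjjjjrr => rrjjjjjAjjjjjrr   [A -> j A j]
rrjjjjjAjjjjjrr => rrjjjjjrArjjjjjrr   [A -> r A r]
rrjjjjjrArjjjjjrr => rrjjjjjrrArrjjjjjrr   [A -> r A r]
rrjjjjjrrArrjjjjjrr => rrjjjjjrrjAjrrjjjjjrr   [A -> j A j]
rrjjjjjrrjAjrrjjjjjrr => rrjjjjjrrjrArjrrjjjjjrr   [A -> r A r]
rrjjjjjrrjrArjrrjjjjjrr => rrjjjjjrrjrrjrrjjjjjrr   [A -> epsilon]

A => rAr => rrArr => rrjAjrr => rrjjAjjrr => rrjjjAjjjrr => rrjjjjAjjjjrr => rrjjjjjAjjjjjrr => rrjjjjjrArjjjjjrr => rrjjjjjrrArrjjjjjrr => rrjjjjjrrjAjrrjjjjjrr => rrjjjjjrrjrArjrrjjjjjrr => rrjjjjjrrjrrjrrjjjjjrr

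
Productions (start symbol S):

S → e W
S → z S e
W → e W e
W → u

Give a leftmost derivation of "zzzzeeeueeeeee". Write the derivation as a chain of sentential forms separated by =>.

S => zSe   [S → z S e]
zSe => zzSee   [S → z S e]
zzSee => zzzSeee   [S → z S e]
zzzSeee => zzzzSeeee   [S → z S e]
zzzzSeeee => zzzzeWeeee   [S → e W]
zzzzeWeeee => zzzzeeWeeeee   [W → e W e]
zzzzeeWeeeee => zzzzeeeWeeeeee   [W → e W e]
zzzzeeeWeeeeee => zzzzeeeueeeeee   [W → u]

S => zSe => zzSee => zzzSeee => zzzzSeeee => zzzzeWeeee => zzzzeeWeeeee => zzzzeeeWeeeeee => zzzzeeeueeeeee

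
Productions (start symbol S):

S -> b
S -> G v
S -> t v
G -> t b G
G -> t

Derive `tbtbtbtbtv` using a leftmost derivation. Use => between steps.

S => Gv => tbGv => tbtbGv => tbtbtbGv => tbtbtbtbGv => tbtbtbtbtv

S => Gv   [S -> G v]
Gv => tbGv   [G -> t b G]
tbGv => tbtbGv   [G -> t b G]
tbtbGv => tbtbtbGv   [G -> t b G]
tbtbtbGv => tbtbtbtbGv   [G -> t b G]
tbtbtbtbGv => tbtbtbtbtv   [G -> t]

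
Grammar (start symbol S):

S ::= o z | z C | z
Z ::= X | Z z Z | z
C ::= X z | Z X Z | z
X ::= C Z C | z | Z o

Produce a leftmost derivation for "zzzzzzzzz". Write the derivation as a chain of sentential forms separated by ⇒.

S⇒zC⇒zZXZ⇒zzXZ⇒zzCZCZ⇒zzXzZCZ⇒zzCZCzZCZ⇒zzzZCzZCZ⇒zzzzCzZCZ⇒zzzzzzZCZ⇒zzzzzzzCZ⇒zzzzzzzzZ⇒zzzzzzzzz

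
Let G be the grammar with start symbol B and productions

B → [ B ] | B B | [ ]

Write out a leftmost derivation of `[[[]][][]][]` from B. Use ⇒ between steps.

B ⇒ BB ⇒ [B]B ⇒ [BB]B ⇒ [BBB]B ⇒ [[B]BB]B ⇒ [[[]]BB]B ⇒ [[[]][]B]B ⇒ [[[]][][]]B ⇒ [[[]][][]][]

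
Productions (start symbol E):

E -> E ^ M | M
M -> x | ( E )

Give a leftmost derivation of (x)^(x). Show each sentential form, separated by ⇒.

E ⇒ E^M   [E -> E ^ M]
E^M ⇒ M^M   [E -> M]
M^M ⇒ (E)^M   [M -> ( E )]
(E)^M ⇒ (M)^M   [E -> M]
(M)^M ⇒ (x)^M   [M -> x]
(x)^M ⇒ (x)^(E)   [M -> ( E )]
(x)^(E) ⇒ (x)^(M)   [E -> M]
(x)^(M) ⇒ (x)^(x)   [M -> x]

E ⇒ E^M ⇒ M^M ⇒ (E)^M ⇒ (M)^M ⇒ (x)^M ⇒ (x)^(E) ⇒ (x)^(M) ⇒ (x)^(x)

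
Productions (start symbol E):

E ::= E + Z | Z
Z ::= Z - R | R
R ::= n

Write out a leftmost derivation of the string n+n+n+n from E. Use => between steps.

E => E+Z   [E ::= E + Z]
E+Z => E+Z+Z   [E ::= E + Z]
E+Z+Z => E+Z+Z+Z   [E ::= E + Z]
E+Z+Z+Z => Z+Z+Z+Z   [E ::= Z]
Z+Z+Z+Z => R+Z+Z+Z   [Z ::= R]
R+Z+Z+Z => n+Z+Z+Z   [R ::= n]
n+Z+Z+Z => n+R+Z+Z   [Z ::= R]
n+R+Z+Z => n+n+Z+Z   [R ::= n]
n+n+Z+Z => n+n+R+Z   [Z ::= R]
n+n+R+Z => n+n+n+Z   [R ::= n]
n+n+n+Z => n+n+n+R   [Z ::= R]
n+n+n+R => n+n+n+n   [R ::= n]

E=>E+Z=>E+Z+Z=>E+Z+Z+Z=>Z+Z+Z+Z=>R+Z+Z+Z=>n+Z+Z+Z=>n+R+Z+Z=>n+n+Z+Z=>n+n+R+Z=>n+n+n+Z=>n+n+n+R=>n+n+n+n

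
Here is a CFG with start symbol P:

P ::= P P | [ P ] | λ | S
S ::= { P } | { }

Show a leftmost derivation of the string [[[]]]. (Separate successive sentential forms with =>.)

P => [P] => [[P]] => [[[P]]] => [[[]]]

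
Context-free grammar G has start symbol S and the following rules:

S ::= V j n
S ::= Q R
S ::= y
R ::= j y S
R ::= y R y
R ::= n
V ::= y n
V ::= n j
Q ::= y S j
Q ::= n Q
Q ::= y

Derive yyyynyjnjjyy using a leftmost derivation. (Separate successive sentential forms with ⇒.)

S ⇒ QR ⇒ ySjR ⇒ yQRjR ⇒ yySjRjR ⇒ yyQRjRjR ⇒ yyyRjRjR ⇒ yyyyRyjRjR ⇒ yyyynyjRjR ⇒ yyyynyjnjR ⇒ yyyynyjnjjyS ⇒ yyyynyjnjjyy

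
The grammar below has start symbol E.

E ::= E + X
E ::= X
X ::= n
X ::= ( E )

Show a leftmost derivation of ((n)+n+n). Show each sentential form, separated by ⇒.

E ⇒ X   [E ::= X]
X ⇒ (E)   [X ::= ( E )]
(E) ⇒ (E+X)   [E ::= E + X]
(E+X) ⇒ (E+X+X)   [E ::= E + X]
(E+X+X) ⇒ (X+X+X)   [E ::= X]
(X+X+X) ⇒ ((E)+X+X)   [X ::= ( E )]
((E)+X+X) ⇒ ((X)+X+X)   [E ::= X]
((X)+X+X) ⇒ ((n)+X+X)   [X ::= n]
((n)+X+X) ⇒ ((n)+n+X)   [X ::= n]
((n)+n+X) ⇒ ((n)+n+n)   [X ::= n]

E ⇒ X ⇒ (E) ⇒ (E+X) ⇒ (E+X+X) ⇒ (X+X+X) ⇒ ((E)+X+X) ⇒ ((X)+X+X) ⇒ ((n)+X+X) ⇒ ((n)+n+X) ⇒ ((n)+n+n)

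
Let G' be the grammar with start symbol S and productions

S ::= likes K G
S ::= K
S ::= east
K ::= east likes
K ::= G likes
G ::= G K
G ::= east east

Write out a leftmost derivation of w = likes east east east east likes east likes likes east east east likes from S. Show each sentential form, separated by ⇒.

S ⇒ likes K G ⇒ likes G likes G ⇒ likes G K likes G ⇒ likes G K K likes G ⇒ likes east east K K likes G ⇒ likes east east G likes K likes G ⇒ likes east east east east likes K likes G ⇒ likes east east east east likes east likes likes G ⇒ likes east east east east likes east likes likes G K ⇒ likes east east east east likes east likes likes east east K ⇒ likes east east east east likes east likes likes east east east likes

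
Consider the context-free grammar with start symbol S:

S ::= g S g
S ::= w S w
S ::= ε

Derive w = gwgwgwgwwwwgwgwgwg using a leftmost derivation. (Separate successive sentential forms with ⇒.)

S⇒gSg⇒gwSwg⇒gwgSgwg⇒gwgwSwgwg⇒gwgwgSgwgwg⇒gwgwgwSwgwgwg⇒gwgwgwgSgwgwgwg⇒gwgwgwgwSwgwgwgwg⇒gwgwgwgwwSwwgwgwgwg⇒gwgwgwgwwwwgwgwgwg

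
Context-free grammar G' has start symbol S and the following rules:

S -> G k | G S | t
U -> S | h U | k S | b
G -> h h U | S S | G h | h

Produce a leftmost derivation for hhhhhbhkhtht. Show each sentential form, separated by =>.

S => GS => GhS => SShS => GkShS => GhkShS => hhUhkShS => hhhUhkShS => hhhhUhkShS => hhhhhUhkShS => hhhhhbhkShS => hhhhhbhkGShS => hhhhhbhkhShS => hhhhhbhkhthS => hhhhhbhkhtht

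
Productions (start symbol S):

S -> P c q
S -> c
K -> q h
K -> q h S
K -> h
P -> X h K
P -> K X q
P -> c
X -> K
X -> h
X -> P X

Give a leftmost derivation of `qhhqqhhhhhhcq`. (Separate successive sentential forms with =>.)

S => Pcq   [S -> P c q]
Pcq => XhKcq   [P -> X h K]
XhKcq => PXhKcq   [X -> P X]
PXhKcq => KXqXhKcq   [P -> K X q]
KXqXhKcq => qhXqXhKcq   [K -> q h]
qhXqXhKcq => qhKqXhKcq   [X -> K]
qhKqXhKcq => qhhqXhKcq   [K -> h]
qhhqXhKcq => qhhqPXhKcq   [X -> P X]
qhhqPXhKcq => qhhqXhKXhKcq   [P -> X h K]
qhhqXhKXhKcq => qhhqKhKXhKcq   [X -> K]
qhhqKhKXhKcq => qhhqqhhKXhKcq   [K -> q h]
qhhqqhhKXhKcq => qhhqqhhhXhKcq   [K -> h]
qhhqqhhhXhKcq => qhhqqhhhhhKcq   [X -> h]
qhhqqhhhhhKcq => qhhqqhhhhhhcq   [K -> h]

S => Pcq => XhKcq => PXhKcq => KXqXhKcq => qhXqXhKcq => qhKqXhKcq => qhhqXhKcq => qhhqPXhKcq => qhhqXhKXhKcq => qhhqKhKXhKcq => qhhqqhhKXhKcq => qhhqqhhhXhKcq => qhhqqhhhhhKcq => qhhqqhhhhhhcq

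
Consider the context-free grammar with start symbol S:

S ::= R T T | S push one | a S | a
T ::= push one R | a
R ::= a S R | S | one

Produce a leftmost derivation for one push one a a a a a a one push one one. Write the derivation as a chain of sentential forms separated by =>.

S => R T T   [S ::= R T T]
R T T => one T T   [R ::= one]
one T T => one push one R T   [T ::= push one R]
one push one R T => one push one a S R T   [R ::= a S R]
one push one a S R T => one push one a a R T   [S ::= a]
one push one a a R T => one push one a a a S R T   [R ::= a S R]
one push one a a a S R T => one push one a a a a R T   [S ::= a]
one push one a a a a R T => one push one a a a a a S R T   [R ::= a S R]
one push one a a a a a S R T => one push one a a a a a a R T   [S ::= a]
one push one a a a a a a R T => one push one a a a a a a one T   [R ::= one]
one push one a a a a a a one T => one push one a a a a a a one push one R   [T ::= push one R]
one push one a a a a a a one push one R => one push one a a a a a a one push one one   [R ::= one]

S => R T T => one T T => one push one R T => one push one a S R T => one push one a a R T => one push one a a a S R T => one push one a a a a R T => one push one a a a a a S R T => one push one a a a a a a R T => one push one a a a a a a one T => one push one a a a a a a one push one R => one push one a a a a a a one push one one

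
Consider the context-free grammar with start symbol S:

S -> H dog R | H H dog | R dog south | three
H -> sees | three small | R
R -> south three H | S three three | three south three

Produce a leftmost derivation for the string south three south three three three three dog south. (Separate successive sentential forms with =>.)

S => R dog south => south three H dog south => south three R dog south => south three south three H dog south => south three south three R dog south => south three south three S three three dog south => south three south three three three three dog south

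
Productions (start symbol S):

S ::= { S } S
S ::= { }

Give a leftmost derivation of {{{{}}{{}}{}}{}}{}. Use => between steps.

S => {S}S => {{S}S}S => {{{S}S}S}S => {{{{}}S}S}S => {{{{}}{S}S}S}S => {{{{}}{{}}S}S}S => {{{{}}{{}}{}}S}S => {{{{}}{{}}{}}{}}S => {{{{}}{{}}{}}{}}{}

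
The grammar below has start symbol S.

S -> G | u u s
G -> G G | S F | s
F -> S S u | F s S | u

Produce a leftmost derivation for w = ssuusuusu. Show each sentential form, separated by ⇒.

S ⇒ G ⇒ GG ⇒ sG ⇒ sSF ⇒ sGF ⇒ ssF ⇒ ssSSu ⇒ ssuusSu ⇒ ssuusuusu

S ⇒ G   [S -> G]
G ⇒ GG   [G -> G G]
GG ⇒ sG   [G -> s]
sG ⇒ sSF   [G -> S F]
sSF ⇒ sGF   [S -> G]
sGF ⇒ ssF   [G -> s]
ssF ⇒ ssSSu   [F -> S S u]
ssSSu ⇒ ssuusSu   [S -> u u s]
ssuusSu ⇒ ssuusuusu   [S -> u u s]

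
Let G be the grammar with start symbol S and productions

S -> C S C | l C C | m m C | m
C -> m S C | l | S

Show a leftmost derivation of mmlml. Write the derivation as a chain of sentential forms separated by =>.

S => CSC => mSCSC => mmCSC => mmlSC => mmlmC => mmlml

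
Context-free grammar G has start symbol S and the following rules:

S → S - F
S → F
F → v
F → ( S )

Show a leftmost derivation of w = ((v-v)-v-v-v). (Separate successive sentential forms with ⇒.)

S⇒F⇒(S)⇒(S-F)⇒(S-F-F)⇒(S-F-F-F)⇒(F-F-F-F)⇒((S)-F-F-F)⇒((S-F)-F-F-F)⇒((F-F)-F-F-F)⇒((v-F)-F-F-F)⇒((v-v)-F-F-F)⇒((v-v)-v-F-F)⇒((v-v)-v-v-F)⇒((v-v)-v-v-v)

S ⇒ F   [S → F]
F ⇒ (S)   [F → ( S )]
(S) ⇒ (S-F)   [S → S - F]
(S-F) ⇒ (S-F-F)   [S → S - F]
(S-F-F) ⇒ (S-F-F-F)   [S → S - F]
(S-F-F-F) ⇒ (F-F-F-F)   [S → F]
(F-F-F-F) ⇒ ((S)-F-F-F)   [F → ( S )]
((S)-F-F-F) ⇒ ((S-F)-F-F-F)   [S → S - F]
((S-F)-F-F-F) ⇒ ((F-F)-F-F-F)   [S → F]
((F-F)-F-F-F) ⇒ ((v-F)-F-F-F)   [F → v]
((v-F)-F-F-F) ⇒ ((v-v)-F-F-F)   [F → v]
((v-v)-F-F-F) ⇒ ((v-v)-v-F-F)   [F → v]
((v-v)-v-F-F) ⇒ ((v-v)-v-v-F)   [F → v]
((v-v)-v-v-F) ⇒ ((v-v)-v-v-v)   [F → v]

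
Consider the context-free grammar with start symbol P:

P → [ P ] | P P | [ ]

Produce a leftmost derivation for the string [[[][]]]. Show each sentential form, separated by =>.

P => [P]   [P → [ P ]]
[P] => [[P]]   [P → [ P ]]
[[P]] => [[PP]]   [P → P P]
[[PP]] => [[[]P]]   [P → [ ]]
[[[]P]] => [[[][]]]   [P → [ ]]

P => [P] => [[P]] => [[PP]] => [[[]P]] => [[[][]]]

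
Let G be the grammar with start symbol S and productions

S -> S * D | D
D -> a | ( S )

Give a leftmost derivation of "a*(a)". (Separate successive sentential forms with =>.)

S=>S*D=>D*D=>a*D=>a*(S)=>a*(D)=>a*(a)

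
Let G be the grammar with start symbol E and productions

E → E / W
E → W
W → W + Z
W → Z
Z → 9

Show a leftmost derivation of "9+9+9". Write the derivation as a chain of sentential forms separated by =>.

E => W => W+Z => W+Z+Z => Z+Z+Z => 9+Z+Z => 9+9+Z => 9+9+9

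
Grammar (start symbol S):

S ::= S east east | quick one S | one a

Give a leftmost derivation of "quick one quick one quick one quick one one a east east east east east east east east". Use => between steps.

S => S east east => S east east east east => quick one S east east east east => quick one quick one S east east east east => quick one quick one quick one S east east east east => quick one quick one quick one quick one S east east east east => quick one quick one quick one quick one S east east east east east east => quick one quick one quick one quick one S east east east east east east east east => quick one quick one quick one quick one one a east east east east east east east east

S => S east east   [S ::= S east east]
S east east => S east east east east   [S ::= S east east]
S east east east east => quick one S east east east east   [S ::= quick one S]
quick one S east east east east => quick one quick one S east east east east   [S ::= quick one S]
quick one quick one S east east east east => quick one quick one quick one S east east east east   [S ::= quick one S]
quick one quick one quick one S east east east east => quick one quick one quick one quick one S east east east east   [S ::= quick one S]
quick one quick one quick one quick one S east east east east => quick one quick one quick one quick one S east east east east east east   [S ::= S east east]
quick one quick one quick one quick one S east east east east east east => quick one quick one quick one quick one S east east east east east east east east   [S ::= S east east]
quick one quick one quick one quick one S east east east east east east east east => quick one quick one quick one quick one one a east east east east east east east east   [S ::= one a]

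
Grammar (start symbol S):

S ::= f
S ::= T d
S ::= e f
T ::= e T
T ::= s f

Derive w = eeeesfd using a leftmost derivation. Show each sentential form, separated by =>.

S => Td   [S ::= T d]
Td => eTd   [T ::= e T]
eTd => eeTd   [T ::= e T]
eeTd => eeeTd   [T ::= e T]
eeeTd => eeeeTd   [T ::= e T]
eeeeTd => eeeesfd   [T ::= s f]

S => Td => eTd => eeTd => eeeTd => eeeeTd => eeeesfd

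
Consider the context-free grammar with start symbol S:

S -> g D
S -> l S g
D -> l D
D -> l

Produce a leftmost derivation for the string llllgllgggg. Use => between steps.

S => lSg   [S -> l S g]
lSg => llSgg   [S -> l S g]
llSgg => lllSggg   [S -> l S g]
lllSggg => llllSgggg   [S -> l S g]
llllSgggg => llllgDgggg   [S -> g D]
llllgDgggg => llllglDgggg   [D -> l D]
llllglDgggg => llllgllgggg   [D -> l]

S => lSg => llSgg => lllSggg => llllSgggg => llllgDgggg => llllglDgggg => llllgllgggg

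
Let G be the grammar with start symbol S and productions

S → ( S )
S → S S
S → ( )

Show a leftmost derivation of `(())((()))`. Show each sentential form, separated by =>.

S => SS => (S)S => (())S => (())(S) => (())((S)) => (())((()))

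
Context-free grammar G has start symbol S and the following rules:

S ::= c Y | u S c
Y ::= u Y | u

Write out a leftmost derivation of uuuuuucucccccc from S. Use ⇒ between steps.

S ⇒ uSc ⇒ uuScc ⇒ uuuSccc ⇒ uuuuScccc ⇒ uuuuuSccccc ⇒ uuuuuuScccccc ⇒ uuuuuucYcccccc ⇒ uuuuuucucccccc

S ⇒ uSc   [S ::= u S c]
uSc ⇒ uuScc   [S ::= u S c]
uuScc ⇒ uuuSccc   [S ::= u S c]
uuuSccc ⇒ uuuuScccc   [S ::= u S c]
uuuuScccc ⇒ uuuuuSccccc   [S ::= u S c]
uuuuuSccccc ⇒ uuuuuuScccccc   [S ::= u S c]
uuuuuuScccccc ⇒ uuuuuucYcccccc   [S ::= c Y]
uuuuuucYcccccc ⇒ uuuuuucucccccc   [Y ::= u]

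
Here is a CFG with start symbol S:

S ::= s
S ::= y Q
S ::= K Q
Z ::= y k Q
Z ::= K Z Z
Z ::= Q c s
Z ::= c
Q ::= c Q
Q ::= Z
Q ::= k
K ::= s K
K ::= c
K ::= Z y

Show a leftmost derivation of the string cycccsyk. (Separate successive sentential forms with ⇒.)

S⇒KQ⇒ZyQ⇒QcsyQ⇒ZcsyQ⇒KZZcsyQ⇒ZyZZcsyQ⇒cyZZcsyQ⇒cycZcsyQ⇒cycccsyQ⇒cycccsyk

S ⇒ KQ   [S ::= K Q]
KQ ⇒ ZyQ   [K ::= Z y]
ZyQ ⇒ QcsyQ   [Z ::= Q c s]
QcsyQ ⇒ ZcsyQ   [Q ::= Z]
ZcsyQ ⇒ KZZcsyQ   [Z ::= K Z Z]
KZZcsyQ ⇒ ZyZZcsyQ   [K ::= Z y]
ZyZZcsyQ ⇒ cyZZcsyQ   [Z ::= c]
cyZZcsyQ ⇒ cycZcsyQ   [Z ::= c]
cycZcsyQ ⇒ cycccsyQ   [Z ::= c]
cycccsyQ ⇒ cycccsyk   [Q ::= k]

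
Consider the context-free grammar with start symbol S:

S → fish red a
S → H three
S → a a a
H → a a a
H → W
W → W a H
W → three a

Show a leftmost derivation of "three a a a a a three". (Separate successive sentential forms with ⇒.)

S ⇒ H three ⇒ W three ⇒ W a H three ⇒ three a a H three ⇒ three a a a a a three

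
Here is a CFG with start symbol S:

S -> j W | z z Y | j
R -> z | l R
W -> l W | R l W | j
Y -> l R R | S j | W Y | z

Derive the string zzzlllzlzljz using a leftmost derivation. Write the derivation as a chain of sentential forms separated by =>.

S => zzY   [S -> z z Y]
zzY => zzWY   [Y -> W Y]
zzWY => zzRlWY   [W -> R l W]
zzRlWY => zzzlWY   [R -> z]
zzzlWY => zzzlRlWY   [W -> R l W]
zzzlRlWY => zzzllRlWY   [R -> l R]
zzzllRlWY => zzzlllRlWY   [R -> l R]
zzzlllRlWY => zzzlllzlWY   [R -> z]
zzzlllzlWY => zzzlllzlRlWY   [W -> R l W]
zzzlllzlRlWY => zzzlllzlzlWY   [R -> z]
zzzlllzlzlWY => zzzlllzlzljY   [W -> j]
zzzlllzlzljY => zzzlllzlzljz   [Y -> z]

S=>zzY=>zzWY=>zzRlWY=>zzzlWY=>zzzlRlWY=>zzzllRlWY=>zzzlllRlWY=>zzzlllzlWY=>zzzlllzlRlWY=>zzzlllzlzlWY=>zzzlllzlzljY=>zzzlllzlzljz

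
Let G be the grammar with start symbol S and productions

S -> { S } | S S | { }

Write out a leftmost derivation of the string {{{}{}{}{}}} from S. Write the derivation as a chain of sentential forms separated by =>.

S => {S}   [S -> { S }]
{S} => {{S}}   [S -> { S }]
{{S}} => {{SS}}   [S -> S S]
{{SS}} => {{SSS}}   [S -> S S]
{{SSS}} => {{{}SS}}   [S -> { }]
{{{}SS}} => {{{}{}S}}   [S -> { }]
{{{}{}S}} => {{{}{}SS}}   [S -> S S]
{{{}{}SS}} => {{{}{}{}S}}   [S -> { }]
{{{}{}{}S}} => {{{}{}{}{}}}   [S -> { }]

S => {S} => {{S}} => {{SS}} => {{SSS}} => {{{}SS}} => {{{}{}S}} => {{{}{}SS}} => {{{}{}{}S}} => {{{}{}{}{}}}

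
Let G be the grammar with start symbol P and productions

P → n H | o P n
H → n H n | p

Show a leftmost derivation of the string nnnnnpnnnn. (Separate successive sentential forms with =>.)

P => nH   [P → n H]
nH => nnHn   [H → n H n]
nnHn => nnnHnn   [H → n H n]
nnnHnn => nnnnHnnn   [H → n H n]
nnnnHnnn => nnnnnHnnnn   [H → n H n]
nnnnnHnnnn => nnnnnpnnnn   [H → p]

P => nH => nnHn => nnnHnn => nnnnHnnn => nnnnnHnnnn => nnnnnpnnnn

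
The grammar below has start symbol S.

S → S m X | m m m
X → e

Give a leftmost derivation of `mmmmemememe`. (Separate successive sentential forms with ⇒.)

S ⇒ SmX   [S → S m X]
SmX ⇒ SmXmX   [S → S m X]
SmXmX ⇒ SmXmXmX   [S → S m X]
SmXmXmX ⇒ SmXmXmXmX   [S → S m X]
SmXmXmXmX ⇒ mmmmXmXmXmX   [S → m m m]
mmmmXmXmXmX ⇒ mmmmemXmXmX   [X → e]
mmmmemXmXmX ⇒ mmmmememXmX   [X → e]
mmmmememXmX ⇒ mmmmemememX   [X → e]
mmmmemememX ⇒ mmmmemememe   [X → e]

S⇒SmX⇒SmXmX⇒SmXmXmX⇒SmXmXmXmX⇒mmmmXmXmXmX⇒mmmmemXmXmX⇒mmmmememXmX⇒mmmmemememX⇒mmmmemememe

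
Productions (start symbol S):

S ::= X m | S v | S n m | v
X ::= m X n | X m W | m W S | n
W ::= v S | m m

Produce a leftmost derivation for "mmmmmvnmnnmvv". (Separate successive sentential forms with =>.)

S => Sv => Svv => Xmvv => mXnmvv => mmXnnmvv => mmmWSnnmvv => mmmmmSnnmvv => mmmmmSnmnnmvv => mmmmmvnmnnmvv

S => Sv   [S ::= S v]
Sv => Svv   [S ::= S v]
Svv => Xmvv   [S ::= X m]
Xmvv => mXnmvv   [X ::= m X n]
mXnmvv => mmXnnmvv   [X ::= m X n]
mmXnnmvv => mmmWSnnmvv   [X ::= m W S]
mmmWSnnmvv => mmmmmSnnmvv   [W ::= m m]
mmmmmSnnmvv => mmmmmSnmnnmvv   [S ::= S n m]
mmmmmSnmnnmvv => mmmmmvnmnnmvv   [S ::= v]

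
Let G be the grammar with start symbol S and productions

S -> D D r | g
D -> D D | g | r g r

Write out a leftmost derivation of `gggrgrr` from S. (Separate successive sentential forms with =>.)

S => DDr => DDDr => DDDDr => gDDDr => ggDDr => gggDr => gggrgrr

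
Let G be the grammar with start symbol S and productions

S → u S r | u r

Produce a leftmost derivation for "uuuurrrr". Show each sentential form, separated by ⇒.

S ⇒ uSr ⇒ uuSrr ⇒ uuuSrrr ⇒ uuuurrrr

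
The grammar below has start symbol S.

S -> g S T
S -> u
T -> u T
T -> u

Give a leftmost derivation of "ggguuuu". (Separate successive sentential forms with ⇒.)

S⇒gST⇒ggSTT⇒gggSTTT⇒ggguTTT⇒ggguuTT⇒ggguuuT⇒ggguuuu

S ⇒ gST   [S -> g S T]
gST ⇒ ggSTT   [S -> g S T]
ggSTT ⇒ gggSTTT   [S -> g S T]
gggSTTT ⇒ ggguTTT   [S -> u]
ggguTTT ⇒ ggguuTT   [T -> u]
ggguuTT ⇒ ggguuuT   [T -> u]
ggguuuT ⇒ ggguuuu   [T -> u]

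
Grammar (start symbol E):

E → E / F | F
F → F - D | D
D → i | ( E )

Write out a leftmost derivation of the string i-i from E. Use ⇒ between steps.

E ⇒ F   [E → F]
F ⇒ F-D   [F → F - D]
F-D ⇒ D-D   [F → D]
D-D ⇒ i-D   [D → i]
i-D ⇒ i-i   [D → i]

E ⇒ F ⇒ F-D ⇒ D-D ⇒ i-D ⇒ i-i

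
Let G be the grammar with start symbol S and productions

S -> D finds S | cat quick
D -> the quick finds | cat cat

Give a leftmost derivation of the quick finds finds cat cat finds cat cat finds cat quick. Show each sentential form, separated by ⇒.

S ⇒ D finds S ⇒ the quick finds finds S ⇒ the quick finds finds D finds S ⇒ the quick finds finds cat cat finds S ⇒ the quick finds finds cat cat finds D finds S ⇒ the quick finds finds cat cat finds cat cat finds S ⇒ the quick finds finds cat cat finds cat cat finds cat quick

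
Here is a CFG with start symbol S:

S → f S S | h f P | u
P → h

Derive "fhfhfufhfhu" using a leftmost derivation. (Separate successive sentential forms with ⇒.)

S ⇒ fSS   [S → f S S]
fSS ⇒ fhfPS   [S → h f P]
fhfPS ⇒ fhfhS   [P → h]
fhfhS ⇒ fhfhfSS   [S → f S S]
fhfhfSS ⇒ fhfhfuS   [S → u]
fhfhfuS ⇒ fhfhfufSS   [S → f S S]
fhfhfufSS ⇒ fhfhfufhfPS   [S → h f P]
fhfhfufhfPS ⇒ fhfhfufhfhS   [P → h]
fhfhfufhfhS ⇒ fhfhfufhfhu   [S → u]

S⇒fSS⇒fhfPS⇒fhfhS⇒fhfhfSS⇒fhfhfuS⇒fhfhfufSS⇒fhfhfufhfPS⇒fhfhfufhfhS⇒fhfhfufhfhu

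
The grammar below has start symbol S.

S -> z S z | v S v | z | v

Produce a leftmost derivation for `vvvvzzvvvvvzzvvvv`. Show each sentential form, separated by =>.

S => vSv   [S -> v S v]
vSv => vvSvv   [S -> v S v]
vvSvv => vvvSvvv   [S -> v S v]
vvvSvvv => vvvvSvvvv   [S -> v S v]
vvvvSvvvv => vvvvzSzvvvv   [S -> z S z]
vvvvzSzvvvv => vvvvzzSzzvvvv   [S -> z S z]
vvvvzzSzzvvvv => vvvvzzvSvzzvvvv   [S -> v S v]
vvvvzzvSvzzvvvv => vvvvzzvvSvvzzvvvv   [S -> v S v]
vvvvzzvvSvvzzvvvv => vvvvzzvvvvvzzvvvv   [S -> v]

S => vSv => vvSvv => vvvSvvv => vvvvSvvvv => vvvvzSzvvvv => vvvvzzSzzvvvv => vvvvzzvSvzzvvvv => vvvvzzvvSvvzzvvvv => vvvvzzvvvvvzzvvvv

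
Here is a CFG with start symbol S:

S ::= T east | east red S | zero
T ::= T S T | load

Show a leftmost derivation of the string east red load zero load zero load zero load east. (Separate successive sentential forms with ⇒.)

S ⇒ east red S ⇒ east red T east ⇒ east red T S T east ⇒ east red T S T S T east ⇒ east red T S T S T S T east ⇒ east red load S T S T S T east ⇒ east red load zero T S T S T east ⇒ east red load zero load S T S T east ⇒ east red load zero load zero T S T east ⇒ east red load zero load zero load S T east ⇒ east red load zero load zero load zero T east ⇒ east red load zero load zero load zero load east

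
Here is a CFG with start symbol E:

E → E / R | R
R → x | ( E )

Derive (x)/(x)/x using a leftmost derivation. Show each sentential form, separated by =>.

E => E/R   [E → E / R]
E/R => E/R/R   [E → E / R]
E/R/R => R/R/R   [E → R]
R/R/R => (E)/R/R   [R → ( E )]
(E)/R/R => (R)/R/R   [E → R]
(R)/R/R => (x)/R/R   [R → x]
(x)/R/R => (x)/(E)/R   [R → ( E )]
(x)/(E)/R => (x)/(R)/R   [E → R]
(x)/(R)/R => (x)/(x)/R   [R → x]
(x)/(x)/R => (x)/(x)/x   [R → x]

E => E/R => E/R/R => R/R/R => (E)/R/R => (R)/R/R => (x)/R/R => (x)/(E)/R => (x)/(R)/R => (x)/(x)/R => (x)/(x)/x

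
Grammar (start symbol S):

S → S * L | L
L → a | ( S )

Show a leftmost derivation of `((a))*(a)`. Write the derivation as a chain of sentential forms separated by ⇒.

S⇒S*L⇒L*L⇒(S)*L⇒(L)*L⇒((S))*L⇒((L))*L⇒((a))*L⇒((a))*(S)⇒((a))*(L)⇒((a))*(a)

S ⇒ S*L   [S → S * L]
S*L ⇒ L*L   [S → L]
L*L ⇒ (S)*L   [L → ( S )]
(S)*L ⇒ (L)*L   [S → L]
(L)*L ⇒ ((S))*L   [L → ( S )]
((S))*L ⇒ ((L))*L   [S → L]
((L))*L ⇒ ((a))*L   [L → a]
((a))*L ⇒ ((a))*(S)   [L → ( S )]
((a))*(S) ⇒ ((a))*(L)   [S → L]
((a))*(L) ⇒ ((a))*(a)   [L → a]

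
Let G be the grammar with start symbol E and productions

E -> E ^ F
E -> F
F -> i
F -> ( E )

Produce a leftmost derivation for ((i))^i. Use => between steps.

E=>E^F=>F^F=>(E)^F=>(F)^F=>((E))^F=>((F))^F=>((i))^F=>((i))^i

E => E^F   [E -> E ^ F]
E^F => F^F   [E -> F]
F^F => (E)^F   [F -> ( E )]
(E)^F => (F)^F   [E -> F]
(F)^F => ((E))^F   [F -> ( E )]
((E))^F => ((F))^F   [E -> F]
((F))^F => ((i))^F   [F -> i]
((i))^F => ((i))^i   [F -> i]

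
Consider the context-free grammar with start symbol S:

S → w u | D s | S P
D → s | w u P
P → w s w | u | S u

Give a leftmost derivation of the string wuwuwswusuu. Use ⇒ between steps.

S ⇒ SP ⇒ SPP ⇒ DsPP ⇒ wuPsPP ⇒ wuSusPP ⇒ wuSPusPP ⇒ wuwuPusPP ⇒ wuwuwswusPP ⇒ wuwuwswusuP ⇒ wuwuwswusuu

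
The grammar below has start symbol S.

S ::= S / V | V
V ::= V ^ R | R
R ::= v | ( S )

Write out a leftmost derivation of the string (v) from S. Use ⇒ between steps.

S ⇒ V ⇒ R ⇒ (S) ⇒ (V) ⇒ (R) ⇒ (v)

S ⇒ V   [S ::= V]
V ⇒ R   [V ::= R]
R ⇒ (S)   [R ::= ( S )]
(S) ⇒ (V)   [S ::= V]
(V) ⇒ (R)   [V ::= R]
(R) ⇒ (v)   [R ::= v]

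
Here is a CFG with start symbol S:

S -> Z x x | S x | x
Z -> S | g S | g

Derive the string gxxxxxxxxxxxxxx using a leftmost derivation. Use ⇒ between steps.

S⇒Sx⇒Zxxx⇒gSxxx⇒gSxxxx⇒gSxxxxx⇒gSxxxxxx⇒gSxxxxxxx⇒gZxxxxxxxxx⇒gSxxxxxxxxx⇒gSxxxxxxxxxx⇒gSxxxxxxxxxxx⇒gZxxxxxxxxxxxxx⇒gSxxxxxxxxxxxxx⇒gxxxxxxxxxxxxxx

S ⇒ Sx   [S -> S x]
Sx ⇒ Zxxx   [S -> Z x x]
Zxxx ⇒ gSxxx   [Z -> g S]
gSxxx ⇒ gSxxxx   [S -> S x]
gSxxxx ⇒ gSxxxxx   [S -> S x]
gSxxxxx ⇒ gSxxxxxx   [S -> S x]
gSxxxxxx ⇒ gSxxxxxxx   [S -> S x]
gSxxxxxxx ⇒ gZxxxxxxxxx   [S -> Z x x]
gZxxxxxxxxx ⇒ gSxxxxxxxxx   [Z -> S]
gSxxxxxxxxx ⇒ gSxxxxxxxxxx   [S -> S x]
gSxxxxxxxxxx ⇒ gSxxxxxxxxxxx   [S -> S x]
gSxxxxxxxxxxx ⇒ gZxxxxxxxxxxxxx   [S -> Z x x]
gZxxxxxxxxxxxxx ⇒ gSxxxxxxxxxxxxx   [Z -> S]
gSxxxxxxxxxxxxx ⇒ gxxxxxxxxxxxxxx   [S -> x]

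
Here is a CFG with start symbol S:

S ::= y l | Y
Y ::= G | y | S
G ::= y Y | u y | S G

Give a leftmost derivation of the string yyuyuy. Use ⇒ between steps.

S ⇒ Y ⇒ G ⇒ yY ⇒ yG ⇒ ySG ⇒ yYG ⇒ yGG ⇒ ySGG ⇒ yYGG ⇒ yyGG ⇒ yyuyG ⇒ yyuyuy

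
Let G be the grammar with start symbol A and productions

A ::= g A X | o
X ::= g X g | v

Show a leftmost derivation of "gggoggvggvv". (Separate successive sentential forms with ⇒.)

A ⇒ gAX ⇒ ggAXX ⇒ gggAXXX ⇒ gggoXXX ⇒ gggogXgXX ⇒ gggoggXggXX ⇒ gggoggvggXX ⇒ gggoggvggvX ⇒ gggoggvggvv

A ⇒ gAX   [A ::= g A X]
gAX ⇒ ggAXX   [A ::= g A X]
ggAXX ⇒ gggAXXX   [A ::= g A X]
gggAXXX ⇒ gggoXXX   [A ::= o]
gggoXXX ⇒ gggogXgXX   [X ::= g X g]
gggogXgXX ⇒ gggoggXggXX   [X ::= g X g]
gggoggXggXX ⇒ gggoggvggXX   [X ::= v]
gggoggvggXX ⇒ gggoggvggvX   [X ::= v]
gggoggvggvX ⇒ gggoggvggvv   [X ::= v]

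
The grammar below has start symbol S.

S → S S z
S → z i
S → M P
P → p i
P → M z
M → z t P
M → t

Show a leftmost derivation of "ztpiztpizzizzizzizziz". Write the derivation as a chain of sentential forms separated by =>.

S => SSz => SSzSz => SSzSzSz => SSzSzSzSz => MPSzSzSzSz => ztPPSzSzSzSz => ztpiPSzSzSzSz => ztpiMzSzSzSzSz => ztpiztPzSzSzSzSz => ztpiztpizSzSzSzSz => ztpiztpizzizSzSzSz => ztpiztpizzizzizSzSz => ztpiztpizzizzizzizSz => ztpiztpizzizzizzizziz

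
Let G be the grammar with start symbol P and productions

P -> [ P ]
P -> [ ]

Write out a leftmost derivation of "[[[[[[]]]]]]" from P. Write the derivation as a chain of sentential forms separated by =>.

P => [P] => [[P]] => [[[P]]] => [[[[P]]]] => [[[[[P]]]]] => [[[[[[]]]]]]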